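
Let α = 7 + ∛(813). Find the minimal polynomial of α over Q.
m_α(x) = x^3 - 21x^2 + 147x - 1156

Set β = α - 7 = ∛(813), so β^3 = 813. Then (α - 7)^3 - 813 = 0, i.e. α is a root of g(x) = (x - 7)^3 - 813 = x^3 - 21x^2 + 147x - 1156. Since g(x) = h(x - 7) where h(x) = x^3 - 813, and h is irreducible over Q (because 813 is not a perfect cube, so h has no rational root, and a monic cubic with no rational root is irreducible), g is also irreducible (irreducibility is preserved under the substitution x → x - 7). Hence m_α(x) = x^3 - 21x^2 + 147x - 1156.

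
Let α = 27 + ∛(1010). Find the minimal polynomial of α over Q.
m_α(x) = x^3 - 81x^2 + 2187x - 20693

Set β = α - 27 = ∛(1010), so β^3 = 1010. Then (α - 27)^3 - 1010 = 0, i.e. α is a root of g(x) = (x - 27)^3 - 1010 = x^3 - 81x^2 + 2187x - 20693. Since g(x) = h(x - 27) where h(x) = x^3 - 1010, and h is irreducible over Q (because 1010 is not a perfect cube, so h has no rational root, and a monic cubic with no rational root is irreducible), g is also irreducible (irreducibility is preserved under the substitution x → x - 27). Hence m_α(x) = x^3 - 81x^2 + 2187x - 20693.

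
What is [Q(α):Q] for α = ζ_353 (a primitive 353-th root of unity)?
[Q(α):Q] = 352

The minimal polynomial of ζ_353 over Q is the 353-th cyclotomic polynomial Φ_353(x), which is irreducible over Q and has degree φ(353) = 352. Hence [Q(α):Q] = φ(353) = 352.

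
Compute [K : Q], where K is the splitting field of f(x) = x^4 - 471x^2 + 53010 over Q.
[K : Q] = 4

Solving the quadratic in x^2: x^2 = (471 ± √(471^2 - 4·53010))/2 = (471 ± √9801)/2 = (471 ± 99)/2, giving x^2 = 186 or x^2 = 285. So f(x) = (x^2 - 186)(x^2 - 285) and the roots of f are ±√186, ±√285. Hence the splitting field is K = Q(√186, √285). Since 186 and 285 are distinct squarefree integers > 1, their product 53010 is not a perfect square, so √285 ∉ Q(√186). By the tower law [K:Q] = [Q(√186,√285):Q(√186)] · [Q(√186):Q] = 2 · 2 = 4.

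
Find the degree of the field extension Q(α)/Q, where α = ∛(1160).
[Q(α):Q] = 3

The minimal polynomial of α is x^3 - 1160, irreducible over Q since 1160 is not a perfect cube (so x^3 - 1160 has no rational root). Hence [Q(α):Q] = deg(m_α) = 3.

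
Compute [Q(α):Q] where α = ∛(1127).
[Q(α):Q] = 3

The minimal polynomial of α is x^3 - 1127, irreducible over Q since 1127 is not a perfect cube (so x^3 - 1127 has no rational root). Hence [Q(α):Q] = deg(m_α) = 3.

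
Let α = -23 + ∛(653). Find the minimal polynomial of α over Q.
m_α(x) = x^3 + 69x^2 + 1587x + 11514

Set β = α + 23 = ∛(653), so β^3 = 653. Then (α + 23)^3 - 653 = 0, i.e. α is a root of g(x) = (x + 23)^3 - 653 = x^3 + 69x^2 + 1587x + 11514. Since g(x) = h(x + 23) where h(x) = x^3 - 653, and h is irreducible over Q (because 653 is not a perfect cube, so h has no rational root, and a monic cubic with no rational root is irreducible), g is also irreducible (irreducibility is preserved under the substitution x → x + 23). Hence m_α(x) = x^3 + 69x^2 + 1587x + 11514.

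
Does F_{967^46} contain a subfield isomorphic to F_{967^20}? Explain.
No: F_{967^20} is not a subfield of F_{967^46}

F_{p^m} embeds in F_{p^n} iff m | n. Here 20 ∤ 46 (since 46 = 2·20 + 6 with remainder 6 ≠ 0), so F_{967^20} is not a subfield of F_{967^46}. Equivalently: if it were, the tower law would give 20 = [F_{967^20}:F_967] dividing [F_{967^46}:F_967] = 46, contradiction.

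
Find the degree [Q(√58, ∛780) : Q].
[Q(√58, ∛780) : Q] = 6

Let L = Q(√58, ∛780). Since Q(√58) ⊂ L and [Q(√58):Q] = 2, the tower law gives 2 | [L:Q]. Likewise Q(∛780) ⊂ L with [Q(∛780):Q] = 3 (because 780 is not a perfect cube), so 3 | [L:Q]. As gcd(2,3) = 1, [L:Q] is divisible by 6. Conversely L is generated over Q by √58 and ∛780, so [L:Q] ≤ 2·3 = 6. Therefore [Q(√58, ∛780) : Q] = 6.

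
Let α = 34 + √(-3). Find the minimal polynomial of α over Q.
m_α(x) = x^2 - 68x + 1159

From α - 34 = √(-3), squaring gives (α - 34)^2 = -3, i.e. α^2 - 68α + 1156 = -3, so α^2 - 68α + 1159 = 0. The discriminant of x^2 - 68x + 1159 is (-68)^2 - 4·(1159) = 4624 - 4636 = -12, and 4·(-3) is not a perfect square in Q since -3 is squarefree and ≠ 1. Hence x^2 - 68x + 1159 is irreducible over Q and is the minimal polynomial of α.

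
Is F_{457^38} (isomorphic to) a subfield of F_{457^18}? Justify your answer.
No: F_{457^38} is not a subfield of F_{457^18}

F_{p^m} embeds in F_{p^n} iff m | n. Here 38 ∤ 18 (since 18 = 0·38 + 18 with remainder 18 ≠ 0), so F_{457^38} is not a subfield of F_{457^18}. Equivalently: if it were, the tower law would give 38 = [F_{457^38}:F_457] dividing [F_{457^18}:F_457] = 18, contradiction.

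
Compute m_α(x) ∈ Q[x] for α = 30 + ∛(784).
m_α(x) = x^3 - 90x^2 + 2700x - 27784

Set β = α - 30 = ∛(784), so β^3 = 784. Then (α - 30)^3 - 784 = 0, i.e. α is a root of g(x) = (x - 30)^3 - 784 = x^3 - 90x^2 + 2700x - 27784. Since g(x) = h(x - 30) where h(x) = x^3 - 784, and h is irreducible over Q (because 784 is not a perfect cube, so h has no rational root, and a monic cubic with no rational root is irreducible), g is also irreducible (irreducibility is preserved under the substitution x → x - 30). Hence m_α(x) = x^3 - 90x^2 + 2700x - 27784.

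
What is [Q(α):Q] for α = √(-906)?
[Q(α):Q] = 2

[Q(α):Q] equals the degree of the minimal polynomial of α. Here α^2 = -906 and x^2 + 906 is irreducible (d = -906 is squarefree, ≠ 1, hence not a square), so deg(m_α) = 2. Thus [Q(α):Q] = 2.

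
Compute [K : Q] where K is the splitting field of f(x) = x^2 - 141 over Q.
[K : Q] = 2

f(x) = x^2 - 141 factors as (x - √141)(x + √141). The splitting field is K = Q(√141). Since 141 is squarefree and > 1, it is not a perfect square, so x^2 - 141 is irreducible over Q and [Q(√141) : Q] = 2. Hence [K : Q] = 2.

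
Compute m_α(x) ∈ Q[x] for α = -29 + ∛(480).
m_α(x) = x^3 + 87x^2 + 2523x + 23909

Set β = α + 29 = ∛(480), so β^3 = 480. Then (α + 29)^3 - 480 = 0, i.e. α is a root of g(x) = (x + 29)^3 - 480 = x^3 + 87x^2 + 2523x + 23909. Since g(x) = h(x + 29) where h(x) = x^3 - 480, and h is irreducible over Q (because 480 is not a perfect cube, so h has no rational root, and a monic cubic with no rational root is irreducible), g is also irreducible (irreducibility is preserved under the substitution x → x + 29). Hence m_α(x) = x^3 + 87x^2 + 2523x + 23909.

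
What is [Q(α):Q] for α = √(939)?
[Q(α):Q] = 2

[Q(α):Q] equals the degree of the minimal polynomial of α. Here α^2 = 939 and x^2 - 939 is irreducible (d = 939 is squarefree, ≠ 1, hence not a square), so deg(m_α) = 2. Thus [Q(α):Q] = 2.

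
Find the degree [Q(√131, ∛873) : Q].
[Q(√131, ∛873) : Q] = 6

Let L = Q(√131, ∛873). Since Q(√131) ⊂ L and [Q(√131):Q] = 2, the tower law gives 2 | [L:Q]. Likewise Q(∛873) ⊂ L with [Q(∛873):Q] = 3 (because 873 is not a perfect cube), so 3 | [L:Q]. As gcd(2,3) = 1, [L:Q] is divisible by 6. Conversely L is generated over Q by √131 and ∛873, so [L:Q] ≤ 2·3 = 6. Therefore [Q(√131, ∛873) : Q] = 6.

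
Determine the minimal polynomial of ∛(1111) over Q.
m_α(x) = x^3 - 1111

α satisfies α^3 = 1111, so x^3 - 1111 annihilates α. By the rational root test, a rational root p/q (in lowest terms) of x^3 - 1111 would satisfy p^3 = 1111 q^3, forcing q = 1 and p^3 = 1111; but 1111 is not a perfect cube, contradiction. A monic cubic over Q with no rational root is irreducible (any nontrivial factorization would include a linear factor). Hence x^3 - 1111 is the minimal polynomial of α, and in particular [Q(α):Q] = 3.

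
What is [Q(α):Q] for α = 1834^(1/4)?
[Q(α):Q] = 4

α is a root of x^4 - 1834. By Eisenstein's criterion at the prime p = 2 (which divides the constant term 1834 but p^2 = 4 does not, since 1834 is squarefree), x^4 - 1834 is irreducible over Q. Hence [Q(α):Q] = 4.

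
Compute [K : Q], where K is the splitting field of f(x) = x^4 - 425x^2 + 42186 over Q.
[K : Q] = 4

Solving the quadratic in x^2: x^2 = (425 ± √(425^2 - 4·42186))/2 = (425 ± √11881)/2 = (425 ± 109)/2, giving x^2 = 267 or x^2 = 158. So f(x) = (x^2 - 267)(x^2 - 158) and the roots of f are ±√267, ±√158. Hence the splitting field is K = Q(√267, √158). Since 267 and 158 are distinct squarefree integers > 1, their product 42186 is not a perfect square, so √158 ∉ Q(√267). By the tower law [K:Q] = [Q(√267,√158):Q(√267)] · [Q(√267):Q] = 2 · 2 = 4.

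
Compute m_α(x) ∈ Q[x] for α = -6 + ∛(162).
m_α(x) = x^3 + 18x^2 + 108x + 54

Set β = α + 6 = ∛(162), so β^3 = 162. Then (α + 6)^3 - 162 = 0, i.e. α is a root of g(x) = (x + 6)^3 - 162 = x^3 + 18x^2 + 108x + 54. Since g(x) = h(x + 6) where h(x) = x^3 - 162, and h is irreducible over Q (because 162 is not a perfect cube, so h has no rational root, and a monic cubic with no rational root is irreducible), g is also irreducible (irreducibility is preserved under the substitution x → x + 6). Hence m_α(x) = x^3 + 18x^2 + 108x + 54.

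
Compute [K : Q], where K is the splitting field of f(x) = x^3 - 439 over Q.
[K : Q] = 6

The roots of x^3 - 439 are ∛439, ω∛439, ω^2∛439 where ω = e^(2πi/3) is a primitive cube root of unity, so K = Q(∛439, ω). Now [Q(∛439):Q] = 3 (since 439 is not a perfect cube, x^3 - 439 is irreducible) and [Q(ω):Q] = 2. Both 2 and 3 divide [K:Q], and [K:Q] ≤ 3·2 = 6, so [K:Q] = 6. (Equivalently: Q(∛439) ⊂ R but ω ∉ R, so [K : Q(∛439)] = 2.)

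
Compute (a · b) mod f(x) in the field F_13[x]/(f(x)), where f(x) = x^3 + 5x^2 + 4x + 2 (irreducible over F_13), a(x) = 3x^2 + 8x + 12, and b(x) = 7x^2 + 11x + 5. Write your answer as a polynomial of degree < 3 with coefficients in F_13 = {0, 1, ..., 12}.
a · b ≡ x^2 + 12x + 1 (mod f(x))

Multiply in F_13[x]: a(x)·b(x) = (3x^2 + 8x + 12)·(7x^2 + 11x + 5) = 8x^4 + 11x^3 + 5x^2 + 3x + 8. This has degree ≥ 3, so divide by f(x) over F_13: 8x^4 + 11x^3 + 5x^2 + 3x + 8 = (8x + 10)·(x^3 + 5x^2 + 4x + 2) + (x^2 + 12x + 1). Hence a·b ≡ x^2 + 12x + 1 (mod f). (F_13[x]/(f) is a field with 13^3 = 2197 elements since f is irreducible of degree 3.)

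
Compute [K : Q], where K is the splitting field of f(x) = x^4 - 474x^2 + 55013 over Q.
[K : Q] = 4

Solving the quadratic in x^2: x^2 = (474 ± √(474^2 - 4·55013))/2 = (474 ± √4624)/2 = (474 ± 68)/2, giving x^2 = 203 or x^2 = 271. So f(x) = (x^2 - 203)(x^2 - 271) and the roots of f are ±√203, ±√271. Hence the splitting field is K = Q(√203, √271). Since 203 and 271 are distinct squarefree integers > 1, their product 55013 is not a perfect square, so √271 ∉ Q(√203). By the tower law [K:Q] = [Q(√203,√271):Q(√203)] · [Q(√203):Q] = 2 · 2 = 4.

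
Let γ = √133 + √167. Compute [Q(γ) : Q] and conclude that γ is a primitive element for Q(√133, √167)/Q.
[Q(γ) : Q] = 4 (equivalently, Q(γ) = Q(√133, √167))

Obviously Q(γ) ⊆ Q(√133, √167), and [Q(√133, √167):Q] = 4 (since 133, 167 are distinct squarefree integers > 1 with 22211 not a perfect square). To show equality we compute the minimal polynomial of γ. From γ = √133 + √167: γ^2 = 133 + 2√(22211) + 167 = 300 + 2√(22211), so γ^2 - 300 = 2√(22211); squaring, (γ^2 - 300)^2 = 4·22211, i.e. γ^4 - 600γ^2 + 90000 - 88844 = 0, i.e. γ^4 - 600γ^2 + 1156 = 0. So γ is a root of x^4 - 600x^2 + 1156. This polynomial is irreducible over Q: it has no rational root (each ±√133 ± √167 is irrational), and any factorization into two quadratics over Q would force √(22211) ∈ Q (pairing opposite roots) or √133, √167 ∈ Q (other pairings), all impossible. Hence [Q(γ):Q] = 4 = [Q(√133, √167):Q], so Q(γ) = Q(√133, √167).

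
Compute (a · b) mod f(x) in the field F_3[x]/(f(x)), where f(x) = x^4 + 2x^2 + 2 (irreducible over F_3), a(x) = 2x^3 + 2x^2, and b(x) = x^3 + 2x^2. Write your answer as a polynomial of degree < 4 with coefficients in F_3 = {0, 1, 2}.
a · b ≡ 2x^2 (mod f(x))

Multiply in F_3[x]: a(x)·b(x) = (2x^3 + 2x^2)·(x^3 + 2x^2) = 2x^6 + x^4. This has degree ≥ 4, so divide by f(x) over F_3: 2x^6 + x^4 = (2x^2)·(x^4 + 2x^2 + 2) + (2x^2). Hence a·b ≡ 2x^2 (mod f). (F_3[x]/(f) is a field with 3^4 = 81 elements since f is irreducible of degree 4.)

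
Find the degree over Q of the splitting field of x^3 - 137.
[K : Q] = 6

The roots of x^3 - 137 are ∛137, ω∛137, ω^2∛137 where ω = e^(2πi/3) is a primitive cube root of unity, so K = Q(∛137, ω). Now [Q(∛137):Q] = 3 (since 137 is not a perfect cube, x^3 - 137 is irreducible) and [Q(ω):Q] = 2. Both 2 and 3 divide [K:Q], and [K:Q] ≤ 3·2 = 6, so [K:Q] = 6. (Equivalently: Q(∛137) ⊂ R but ω ∉ R, so [K : Q(∛137)] = 2.)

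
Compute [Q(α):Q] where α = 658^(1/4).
[Q(α):Q] = 4

α is a root of x^4 - 658. By Eisenstein's criterion at the prime p = 2 (which divides the constant term 658 but p^2 = 4 does not, since 658 is squarefree), x^4 - 658 is irreducible over Q. Hence [Q(α):Q] = 4.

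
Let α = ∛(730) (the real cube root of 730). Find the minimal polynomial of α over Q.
m_α(x) = x^3 - 730

α satisfies α^3 = 730, so x^3 - 730 annihilates α. By the rational root test, a rational root p/q (in lowest terms) of x^3 - 730 would satisfy p^3 = 730 q^3, forcing q = 1 and p^3 = 730; but 730 is not a perfect cube, contradiction. A monic cubic over Q with no rational root is irreducible (any nontrivial factorization would include a linear factor). Hence x^3 - 730 is the minimal polynomial of α, and in particular [Q(α):Q] = 3.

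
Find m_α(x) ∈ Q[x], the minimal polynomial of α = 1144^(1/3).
m_α(x) = x^3 - 1144

α satisfies α^3 = 1144, so x^3 - 1144 annihilates α. By the rational root test, a rational root p/q (in lowest terms) of x^3 - 1144 would satisfy p^3 = 1144 q^3, forcing q = 1 and p^3 = 1144; but 1144 is not a perfect cube, contradiction. A monic cubic over Q with no rational root is irreducible (any nontrivial factorization would include a linear factor). Hence x^3 - 1144 is the minimal polynomial of α, and in particular [Q(α):Q] = 3.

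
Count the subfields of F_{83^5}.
F_{83^5} has 2 subfields

The subfields of F_{p^n} are exactly the fields F_{p^d} for d | n (each is the fixed field of the unique index-d subgroup of Gal(F_{p^n}/F_p) ≅ Z/nZ). The divisors of n = 5 are {1, 5}, giving 2 subfields: F_{83^1}, F_{83^5}.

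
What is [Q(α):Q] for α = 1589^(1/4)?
[Q(α):Q] = 4

α is a root of x^4 - 1589. By Eisenstein's criterion at the prime p = 7 (which divides the constant term 1589 but p^2 = 49 does not, since 1589 is squarefree), x^4 - 1589 is irreducible over Q. Hence [Q(α):Q] = 4.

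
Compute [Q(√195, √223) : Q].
[Q(√195, √223) : Q] = 4

[Q(√195):Q] = 2 (min poly x^2 - 195, irreducible since 195 is squarefree > 1). For the top step, suppose √223 ∈ Q(√195), say √223 = c + d√195 with c, d ∈ Q. Squaring: 223 = c^2 + 195d^2 + 2cd√195. Since √195 ∉ Q this forces 2cd = 0. If d = 0 then √223 = c ∈ Q, contradicting 223 squarefree > 1. If c = 0 then 223 = 195d^2, so 195·223 = (195d)^2 is a perfect square in Q — but 195·223 = 43485 is not a perfect square (since 195 and 223 are distinct squarefree integers). Contradiction. Hence √223 ∉ Q(√195), so x^2 - 223 stays irreducible over Q(√195) and [Q(√195, √223) : Q(√195)] = 2. By the tower law, [Q(√195, √223) : Q] = 2 · 2 = 4.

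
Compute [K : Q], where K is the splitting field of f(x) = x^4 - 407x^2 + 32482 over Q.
[K : Q] = 4

Solving the quadratic in x^2: x^2 = (407 ± √(407^2 - 4·32482))/2 = (407 ± √35721)/2 = (407 ± 189)/2, giving x^2 = 298 or x^2 = 109. So f(x) = (x^2 - 298)(x^2 - 109) and the roots of f are ±√298, ±√109. Hence the splitting field is K = Q(√298, √109). Since 298 and 109 are distinct squarefree integers > 1, their product 32482 is not a perfect square, so √109 ∉ Q(√298). By the tower law [K:Q] = [Q(√298,√109):Q(√298)] · [Q(√298):Q] = 2 · 2 = 4.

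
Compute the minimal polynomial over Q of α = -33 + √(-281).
m_α(x) = x^2 + 66x + 1370

From α + 33 = √(-281), squaring gives (α + 33)^2 = -281, i.e. α^2 + 66α + 1089 = -281, so α^2 + 66α + 1370 = 0. The discriminant of x^2 + 66x + 1370 is (66)^2 - 4·(1370) = 4356 - 5480 = -1124, and 4·(-281) is not a perfect square in Q since -281 is squarefree and ≠ 1. Hence x^2 + 66x + 1370 is irreducible over Q and is the minimal polynomial of α.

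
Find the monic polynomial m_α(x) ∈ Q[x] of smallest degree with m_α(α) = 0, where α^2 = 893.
m_α(x) = x^2 - 893

α satisfies α^2 - 893 = 0, so x^2 - 893 annihilates α. Since d = 893 is squarefree and ≠ 1, it is not a perfect square in Q, so x^2 - 893 has no rational root and is therefore irreducible over Q (a degree-2 polynomial over a field is irreducible iff it has no root). Hence m_α(x) = x^2 - 893.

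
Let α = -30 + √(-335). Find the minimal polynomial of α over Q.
m_α(x) = x^2 + 60x + 1235

From α + 30 = √(-335), squaring gives (α + 30)^2 = -335, i.e. α^2 + 60α + 900 = -335, so α^2 + 60α + 1235 = 0. The discriminant of x^2 + 60x + 1235 is (60)^2 - 4·(1235) = 3600 - 4940 = -1340, and 4·(-335) is not a perfect square in Q since -335 is squarefree and ≠ 1. Hence x^2 + 60x + 1235 is irreducible over Q and is the minimal polynomial of α.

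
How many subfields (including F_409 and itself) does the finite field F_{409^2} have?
F_{409^2} has 2 subfields

The subfields of F_{p^n} are exactly the fields F_{p^d} for d | n (each is the fixed field of the unique index-d subgroup of Gal(F_{p^n}/F_p) ≅ Z/nZ). The divisors of n = 2 are {1, 2}, giving 2 subfields: F_{409^1}, F_{409^2}.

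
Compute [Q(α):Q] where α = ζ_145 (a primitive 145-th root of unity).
[Q(α):Q] = 112

The minimal polynomial of ζ_145 over Q is the 145-th cyclotomic polynomial Φ_145(x), which is irreducible over Q and has degree φ(145) = 112. Hence [Q(α):Q] = φ(145) = 112.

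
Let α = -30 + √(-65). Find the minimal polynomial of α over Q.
m_α(x) = x^2 + 60x + 965

From α + 30 = √(-65), squaring gives (α + 30)^2 = -65, i.e. α^2 + 60α + 900 = -65, so α^2 + 60α + 965 = 0. The discriminant of x^2 + 60x + 965 is (60)^2 - 4·(965) = 3600 - 3860 = -260, and 4·(-65) is not a perfect square in Q since -65 is squarefree and ≠ 1. Hence x^2 + 60x + 965 is irreducible over Q and is the minimal polynomial of α.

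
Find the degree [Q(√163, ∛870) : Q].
[Q(√163, ∛870) : Q] = 6

Let L = Q(√163, ∛870). Since Q(√163) ⊂ L and [Q(√163):Q] = 2, the tower law gives 2 | [L:Q]. Likewise Q(∛870) ⊂ L with [Q(∛870):Q] = 3 (because 870 is not a perfect cube), so 3 | [L:Q]. As gcd(2,3) = 1, [L:Q] is divisible by 6. Conversely L is generated over Q by √163 and ∛870, so [L:Q] ≤ 2·3 = 6. Therefore [Q(√163, ∛870) : Q] = 6.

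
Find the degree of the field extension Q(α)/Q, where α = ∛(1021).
[Q(α):Q] = 3

The minimal polynomial of α is x^3 - 1021, irreducible over Q since 1021 is not a perfect cube (so x^3 - 1021 has no rational root). Hence [Q(α):Q] = deg(m_α) = 3.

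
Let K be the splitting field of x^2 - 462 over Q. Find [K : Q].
[K : Q] = 2

f(x) = x^2 - 462 factors as (x - √462)(x + √462). The splitting field is K = Q(√462). Since 462 is squarefree and > 1, it is not a perfect square, so x^2 - 462 is irreducible over Q and [Q(√462) : Q] = 2. Hence [K : Q] = 2.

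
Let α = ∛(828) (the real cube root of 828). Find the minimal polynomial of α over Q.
m_α(x) = x^3 - 828

α satisfies α^3 = 828, so x^3 - 828 annihilates α. By the rational root test, a rational root p/q (in lowest terms) of x^3 - 828 would satisfy p^3 = 828 q^3, forcing q = 1 and p^3 = 828; but 828 is not a perfect cube, contradiction. A monic cubic over Q with no rational root is irreducible (any nontrivial factorization would include a linear factor). Hence x^3 - 828 is the minimal polynomial of α, and in particular [Q(α):Q] = 3.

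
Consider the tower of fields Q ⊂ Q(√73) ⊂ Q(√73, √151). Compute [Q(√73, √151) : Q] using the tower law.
[Q(√73, √151) : Q] = 4

[Q(√73):Q] = 2 (min poly x^2 - 73, irreducible since 73 is squarefree > 1). For the top step, suppose √151 ∈ Q(√73), say √151 = c + d√73 with c, d ∈ Q. Squaring: 151 = c^2 + 73d^2 + 2cd√73. Since √73 ∉ Q this forces 2cd = 0. If d = 0 then √151 = c ∈ Q, contradicting 151 squarefree > 1. If c = 0 then 151 = 73d^2, so 73·151 = (73d)^2 is a perfect square in Q — but 73·151 = 11023 is not a perfect square (since 73 and 151 are distinct squarefree integers). Contradiction. Hence √151 ∉ Q(√73), so x^2 - 151 stays irreducible over Q(√73) and [Q(√73, √151) : Q(√73)] = 2. By the tower law, [Q(√73, √151) : Q] = 2 · 2 = 4.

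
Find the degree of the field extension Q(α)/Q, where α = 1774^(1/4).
[Q(α):Q] = 4

α is a root of x^4 - 1774. By Eisenstein's criterion at the prime p = 2 (which divides the constant term 1774 but p^2 = 4 does not, since 1774 is squarefree), x^4 - 1774 is irreducible over Q. Hence [Q(α):Q] = 4.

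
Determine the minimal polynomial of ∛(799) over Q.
m_α(x) = x^3 - 799

α satisfies α^3 = 799, so x^3 - 799 annihilates α. By the rational root test, a rational root p/q (in lowest terms) of x^3 - 799 would satisfy p^3 = 799 q^3, forcing q = 1 and p^3 = 799; but 799 is not a perfect cube, contradiction. A monic cubic over Q with no rational root is irreducible (any nontrivial factorization would include a linear factor). Hence x^3 - 799 is the minimal polynomial of α, and in particular [Q(α):Q] = 3.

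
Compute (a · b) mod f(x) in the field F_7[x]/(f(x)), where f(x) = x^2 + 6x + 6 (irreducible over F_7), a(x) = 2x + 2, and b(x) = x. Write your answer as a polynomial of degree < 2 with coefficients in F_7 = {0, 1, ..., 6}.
a · b ≡ 4x + 2 (mod f(x))

Multiply in F_7[x]: a(x)·b(x) = (2x + 2)·(x) = 2x^2 + 2x. This has degree ≥ 2, so divide by f(x) over F_7: 2x^2 + 2x = (2)·(x^2 + 6x + 6) + (4x + 2). Hence a·b ≡ 4x + 2 (mod f). (F_7[x]/(f) is a field with 7^2 = 49 elements since f is irreducible of degree 2.)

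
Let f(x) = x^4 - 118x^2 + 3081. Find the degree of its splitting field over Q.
[K : Q] = 4

Solving the quadratic in x^2: x^2 = (118 ± √(118^2 - 4·3081))/2 = (118 ± √1600)/2 = (118 ± 40)/2, giving x^2 = 79 or x^2 = 39. So f(x) = (x^2 - 79)(x^2 - 39) and the roots of f are ±√79, ±√39. Hence the splitting field is K = Q(√79, √39). Since 79 and 39 are distinct squarefree integers > 1, their product 3081 is not a perfect square, so √39 ∉ Q(√79). By the tower law [K:Q] = [Q(√79,√39):Q(√79)] · [Q(√79):Q] = 2 · 2 = 4.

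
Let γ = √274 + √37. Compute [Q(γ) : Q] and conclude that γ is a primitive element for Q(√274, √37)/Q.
[Q(γ) : Q] = 4 (equivalently, Q(γ) = Q(√274, √37))

Obviously Q(γ) ⊆ Q(√274, √37), and [Q(√274, √37):Q] = 4 (since 274, 37 are distinct squarefree integers > 1 with 10138 not a perfect square). To show equality we compute the minimal polynomial of γ. From γ = √274 + √37: γ^2 = 274 + 2√(10138) + 37 = 311 + 2√(10138), so γ^2 - 311 = 2√(10138); squaring, (γ^2 - 311)^2 = 4·10138, i.e. γ^4 - 622γ^2 + 96721 - 40552 = 0, i.e. γ^4 - 622γ^2 + 56169 = 0. So γ is a root of x^4 - 622x^2 + 56169. This polynomial is irreducible over Q: it has no rational root (each ±√274 ± √37 is irrational), and any factorization into two quadratics over Q would force √(10138) ∈ Q (pairing opposite roots) or √274, √37 ∈ Q (other pairings), all impossible. Hence [Q(γ):Q] = 4 = [Q(√274, √37):Q], so Q(γ) = Q(√274, √37).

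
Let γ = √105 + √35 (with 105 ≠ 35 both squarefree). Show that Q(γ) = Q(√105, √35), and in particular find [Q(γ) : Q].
[Q(γ) : Q] = 4 (equivalently, Q(γ) = Q(√105, √35))

Obviously Q(γ) ⊆ Q(√105, √35), and [Q(√105, √35):Q] = 4 (since 105, 35 are distinct squarefree integers > 1 with 3675 not a perfect square). To show equality we compute the minimal polynomial of γ. From γ = √105 + √35: γ^2 = 105 + 2√(3675) + 35 = 140 + 2√(3675), so γ^2 - 140 = 2√(3675); squaring, (γ^2 - 140)^2 = 4·3675, i.e. γ^4 - 280γ^2 + 19600 - 14700 = 0, i.e. γ^4 - 280γ^2 + 4900 = 0. So γ is a root of x^4 - 280x^2 + 4900. This polynomial is irreducible over Q: it has no rational root (each ±√105 ± √35 is irrational), and any factorization into two quadratics over Q would force √(3675) ∈ Q (pairing opposite roots) or √105, √35 ∈ Q (other pairings), all impossible. Hence [Q(γ):Q] = 4 = [Q(√105, √35):Q], so Q(γ) = Q(√105, √35).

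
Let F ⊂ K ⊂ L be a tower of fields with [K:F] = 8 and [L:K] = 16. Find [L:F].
[L:F] = 128

The tower law says that for any tower of field extensions F ⊂ K ⊂ L with finite degrees, [L:F] = [L:K] · [K:F]. Here this gives [L:F] = 16 · 8 = 128.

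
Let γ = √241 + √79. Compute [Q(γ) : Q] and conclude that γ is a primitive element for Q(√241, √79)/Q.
[Q(γ) : Q] = 4 (equivalently, Q(γ) = Q(√241, √79))

Obviously Q(γ) ⊆ Q(√241, √79), and [Q(√241, √79):Q] = 4 (since 241, 79 are distinct squarefree integers > 1 with 19039 not a perfect square). To show equality we compute the minimal polynomial of γ. From γ = √241 + √79: γ^2 = 241 + 2√(19039) + 79 = 320 + 2√(19039), so γ^2 - 320 = 2√(19039); squaring, (γ^2 - 320)^2 = 4·19039, i.e. γ^4 - 640γ^2 + 102400 - 76156 = 0, i.e. γ^4 - 640γ^2 + 26244 = 0. So γ is a root of x^4 - 640x^2 + 26244. This polynomial is irreducible over Q: it has no rational root (each ±√241 ± √79 is irrational), and any factorization into two quadratics over Q would force √(19039) ∈ Q (pairing opposite roots) or √241, √79 ∈ Q (other pairings), all impossible. Hence [Q(γ):Q] = 4 = [Q(√241, √79):Q], so Q(γ) = Q(√241, √79).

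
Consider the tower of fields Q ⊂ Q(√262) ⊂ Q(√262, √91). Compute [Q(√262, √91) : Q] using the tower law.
[Q(√262, √91) : Q] = 4

[Q(√262):Q] = 2 (min poly x^2 - 262, irreducible since 262 is squarefree > 1). For the top step, suppose √91 ∈ Q(√262), say √91 = c + d√262 with c, d ∈ Q. Squaring: 91 = c^2 + 262d^2 + 2cd√262. Since √262 ∉ Q this forces 2cd = 0. If d = 0 then √91 = c ∈ Q, contradicting 91 squarefree > 1. If c = 0 then 91 = 262d^2, so 262·91 = (262d)^2 is a perfect square in Q — but 262·91 = 23842 is not a perfect square (since 262 and 91 are distinct squarefree integers). Contradiction. Hence √91 ∉ Q(√262), so x^2 - 91 stays irreducible over Q(√262) and [Q(√262, √91) : Q(√262)] = 2. By the tower law, [Q(√262, √91) : Q] = 2 · 2 = 4.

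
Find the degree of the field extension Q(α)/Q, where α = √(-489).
[Q(α):Q] = 2

[Q(α):Q] equals the degree of the minimal polynomial of α. Here α^2 = -489 and x^2 + 489 is irreducible (d = -489 is squarefree, ≠ 1, hence not a square), so deg(m_α) = 2. Thus [Q(α):Q] = 2.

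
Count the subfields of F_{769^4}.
F_{769^4} has 3 subfields

The subfields of F_{p^n} are exactly the fields F_{p^d} for d | n (each is the fixed field of the unique index-d subgroup of Gal(F_{p^n}/F_p) ≅ Z/nZ). The divisors of n = 4 are {1, 2, 4}, giving 3 subfields: F_{769^1}, F_{769^2}, F_{769^4}.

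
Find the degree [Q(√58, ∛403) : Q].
[Q(√58, ∛403) : Q] = 6

Let L = Q(√58, ∛403). Since Q(√58) ⊂ L and [Q(√58):Q] = 2, the tower law gives 2 | [L:Q]. Likewise Q(∛403) ⊂ L with [Q(∛403):Q] = 3 (because 403 is not a perfect cube), so 3 | [L:Q]. As gcd(2,3) = 1, [L:Q] is divisible by 6. Conversely L is generated over Q by √58 and ∛403, so [L:Q] ≤ 2·3 = 6. Therefore [Q(√58, ∛403) : Q] = 6.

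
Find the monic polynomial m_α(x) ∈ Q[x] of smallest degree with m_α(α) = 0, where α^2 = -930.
m_α(x) = x^2 + 930

α satisfies α^2 + 930 = 0, so x^2 + 930 annihilates α. Since d = -930 is squarefree and ≠ 1, it is not a perfect square in Q, so x^2 + 930 has no rational root and is therefore irreducible over Q (a degree-2 polynomial over a field is irreducible iff it has no root). Hence m_α(x) = x^2 + 930.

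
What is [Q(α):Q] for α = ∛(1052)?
[Q(α):Q] = 3

The minimal polynomial of α is x^3 - 1052, irreducible over Q since 1052 is not a perfect cube (so x^3 - 1052 has no rational root). Hence [Q(α):Q] = deg(m_α) = 3.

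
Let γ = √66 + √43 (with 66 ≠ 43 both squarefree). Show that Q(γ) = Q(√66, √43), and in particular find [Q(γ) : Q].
[Q(γ) : Q] = 4 (equivalently, Q(γ) = Q(√66, √43))

Obviously Q(γ) ⊆ Q(√66, √43), and [Q(√66, √43):Q] = 4 (since 66, 43 are distinct squarefree integers > 1 with 2838 not a perfect square). To show equality we compute the minimal polynomial of γ. From γ = √66 + √43: γ^2 = 66 + 2√(2838) + 43 = 109 + 2√(2838), so γ^2 - 109 = 2√(2838); squaring, (γ^2 - 109)^2 = 4·2838, i.e. γ^4 - 218γ^2 + 11881 - 11352 = 0, i.e. γ^4 - 218γ^2 + 529 = 0. So γ is a root of x^4 - 218x^2 + 529. This polynomial is irreducible over Q: it has no rational root (each ±√66 ± √43 is irrational), and any factorization into two quadratics over Q would force √(2838) ∈ Q (pairing opposite roots) or √66, √43 ∈ Q (other pairings), all impossible. Hence [Q(γ):Q] = 4 = [Q(√66, √43):Q], so Q(γ) = Q(√66, √43).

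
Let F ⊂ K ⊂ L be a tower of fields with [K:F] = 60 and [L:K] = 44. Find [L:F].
[L:F] = 2640

The tower law says that for any tower of field extensions F ⊂ K ⊂ L with finite degrees, [L:F] = [L:K] · [K:F]. Here this gives [L:F] = 44 · 60 = 2640.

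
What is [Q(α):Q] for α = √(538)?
[Q(α):Q] = 2

[Q(α):Q] equals the degree of the minimal polynomial of α. Here α^2 = 538 and x^2 - 538 is irreducible (d = 538 is squarefree, ≠ 1, hence not a square), so deg(m_α) = 2. Thus [Q(α):Q] = 2.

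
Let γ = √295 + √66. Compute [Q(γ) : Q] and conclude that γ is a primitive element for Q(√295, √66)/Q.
[Q(γ) : Q] = 4 (equivalently, Q(γ) = Q(√295, √66))

Obviously Q(γ) ⊆ Q(√295, √66), and [Q(√295, √66):Q] = 4 (since 295, 66 are distinct squarefree integers > 1 with 19470 not a perfect square). To show equality we compute the minimal polynomial of γ. From γ = √295 + √66: γ^2 = 295 + 2√(19470) + 66 = 361 + 2√(19470), so γ^2 - 361 = 2√(19470); squaring, (γ^2 - 361)^2 = 4·19470, i.e. γ^4 - 722γ^2 + 130321 - 77880 = 0, i.e. γ^4 - 722γ^2 + 52441 = 0. So γ is a root of x^4 - 722x^2 + 52441. This polynomial is irreducible over Q: it has no rational root (each ±√295 ± √66 is irrational), and any factorization into two quadratics over Q would force √(19470) ∈ Q (pairing opposite roots) or √295, √66 ∈ Q (other pairings), all impossible. Hence [Q(γ):Q] = 4 = [Q(√295, √66):Q], so Q(γ) = Q(√295, √66).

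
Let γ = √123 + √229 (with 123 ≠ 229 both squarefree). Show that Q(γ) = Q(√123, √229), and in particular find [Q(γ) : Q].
[Q(γ) : Q] = 4 (equivalently, Q(γ) = Q(√123, √229))

Obviously Q(γ) ⊆ Q(√123, √229), and [Q(√123, √229):Q] = 4 (since 123, 229 are distinct squarefree integers > 1 with 28167 not a perfect square). To show equality we compute the minimal polynomial of γ. From γ = √123 + √229: γ^2 = 123 + 2√(28167) + 229 = 352 + 2√(28167), so γ^2 - 352 = 2√(28167); squaring, (γ^2 - 352)^2 = 4·28167, i.e. γ^4 - 704γ^2 + 123904 - 112668 = 0, i.e. γ^4 - 704γ^2 + 11236 = 0. So γ is a root of x^4 - 704x^2 + 11236. This polynomial is irreducible over Q: it has no rational root (each ±√123 ± √229 is irrational), and any factorization into two quadratics over Q would force √(28167) ∈ Q (pairing opposite roots) or √123, √229 ∈ Q (other pairings), all impossible. Hence [Q(γ):Q] = 4 = [Q(√123, √229):Q], so Q(γ) = Q(√123, √229).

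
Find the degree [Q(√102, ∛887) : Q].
[Q(√102, ∛887) : Q] = 6

Let L = Q(√102, ∛887). Since Q(√102) ⊂ L and [Q(√102):Q] = 2, the tower law gives 2 | [L:Q]. Likewise Q(∛887) ⊂ L with [Q(∛887):Q] = 3 (because 887 is not a perfect cube), so 3 | [L:Q]. As gcd(2,3) = 1, [L:Q] is divisible by 6. Conversely L is generated over Q by √102 and ∛887, so [L:Q] ≤ 2·3 = 6. Therefore [Q(√102, ∛887) : Q] = 6.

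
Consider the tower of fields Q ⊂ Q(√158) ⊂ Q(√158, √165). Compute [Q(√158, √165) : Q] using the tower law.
[Q(√158, √165) : Q] = 4

[Q(√158):Q] = 2 (min poly x^2 - 158, irreducible since 158 is squarefree > 1). For the top step, suppose √165 ∈ Q(√158), say √165 = c + d√158 with c, d ∈ Q. Squaring: 165 = c^2 + 158d^2 + 2cd√158. Since √158 ∉ Q this forces 2cd = 0. If d = 0 then √165 = c ∈ Q, contradicting 165 squarefree > 1. If c = 0 then 165 = 158d^2, so 158·165 = (158d)^2 is a perfect square in Q — but 158·165 = 26070 is not a perfect square (since 158 and 165 are distinct squarefree integers). Contradiction. Hence √165 ∉ Q(√158), so x^2 - 165 stays irreducible over Q(√158) and [Q(√158, √165) : Q(√158)] = 2. By the tower law, [Q(√158, √165) : Q] = 2 · 2 = 4.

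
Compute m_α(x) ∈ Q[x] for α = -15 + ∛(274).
m_α(x) = x^3 + 45x^2 + 675x + 3101

Set β = α + 15 = ∛(274), so β^3 = 274. Then (α + 15)^3 - 274 = 0, i.e. α is a root of g(x) = (x + 15)^3 - 274 = x^3 + 45x^2 + 675x + 3101. Since g(x) = h(x + 15) where h(x) = x^3 - 274, and h is irreducible over Q (because 274 is not a perfect cube, so h has no rational root, and a monic cubic with no rational root is irreducible), g is also irreducible (irreducibility is preserved under the substitution x → x + 15). Hence m_α(x) = x^3 + 45x^2 + 675x + 3101.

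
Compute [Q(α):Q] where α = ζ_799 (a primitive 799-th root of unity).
[Q(α):Q] = 736

The minimal polynomial of ζ_799 over Q is the 799-th cyclotomic polynomial Φ_799(x), which is irreducible over Q and has degree φ(799) = 736. Hence [Q(α):Q] = φ(799) = 736.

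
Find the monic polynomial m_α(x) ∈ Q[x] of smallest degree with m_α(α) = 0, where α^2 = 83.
m_α(x) = x^2 - 83

α satisfies α^2 - 83 = 0, so x^2 - 83 annihilates α. Since d = 83 is squarefree and ≠ 1, it is not a perfect square in Q, so x^2 - 83 has no rational root and is therefore irreducible over Q (a degree-2 polynomial over a field is irreducible iff it has no root). Hence m_α(x) = x^2 - 83.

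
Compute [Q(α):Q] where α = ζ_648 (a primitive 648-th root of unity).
[Q(α):Q] = 216

The minimal polynomial of ζ_648 over Q is the 648-th cyclotomic polynomial Φ_648(x), which is irreducible over Q and has degree φ(648) = 216. Hence [Q(α):Q] = φ(648) = 216.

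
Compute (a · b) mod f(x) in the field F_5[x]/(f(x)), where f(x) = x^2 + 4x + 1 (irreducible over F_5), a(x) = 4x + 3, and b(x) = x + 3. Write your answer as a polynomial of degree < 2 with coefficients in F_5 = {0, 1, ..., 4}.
a · b ≡ 4x (mod f(x))

Multiply in F_5[x]: a(x)·b(x) = (4x + 3)·(x + 3) = 4x^2 + 4. This has degree ≥ 2, so divide by f(x) over F_5: 4x^2 + 4 = (4)·(x^2 + 4x + 1) + (4x). Hence a·b ≡ 4x (mod f). (F_5[x]/(f) is a field with 5^2 = 25 elements since f is irreducible of degree 2.)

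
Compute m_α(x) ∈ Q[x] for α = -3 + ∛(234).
m_α(x) = x^3 + 9x^2 + 27x - 207

Set β = α + 3 = ∛(234), so β^3 = 234. Then (α + 3)^3 - 234 = 0, i.e. α is a root of g(x) = (x + 3)^3 - 234 = x^3 + 9x^2 + 27x - 207. Since g(x) = h(x + 3) where h(x) = x^3 - 234, and h is irreducible over Q (because 234 is not a perfect cube, so h has no rational root, and a monic cubic with no rational root is irreducible), g is also irreducible (irreducibility is preserved under the substitution x → x + 3). Hence m_α(x) = x^3 + 9x^2 + 27x - 207.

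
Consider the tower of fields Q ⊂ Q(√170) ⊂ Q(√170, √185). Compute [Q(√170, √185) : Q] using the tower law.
[Q(√170, √185) : Q] = 4

[Q(√170):Q] = 2 (min poly x^2 - 170, irreducible since 170 is squarefree > 1). For the top step, suppose √185 ∈ Q(√170), say √185 = c + d√170 with c, d ∈ Q. Squaring: 185 = c^2 + 170d^2 + 2cd√170. Since √170 ∉ Q this forces 2cd = 0. If d = 0 then √185 = c ∈ Q, contradicting 185 squarefree > 1. If c = 0 then 185 = 170d^2, so 170·185 = (170d)^2 is a perfect square in Q — but 170·185 = 31450 is not a perfect square (since 170 and 185 are distinct squarefree integers). Contradiction. Hence √185 ∉ Q(√170), so x^2 - 185 stays irreducible over Q(√170) and [Q(√170, √185) : Q(√170)] = 2. By the tower law, [Q(√170, √185) : Q] = 2 · 2 = 4.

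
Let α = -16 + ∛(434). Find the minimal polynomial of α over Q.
m_α(x) = x^3 + 48x^2 + 768x + 3662

Set β = α + 16 = ∛(434), so β^3 = 434. Then (α + 16)^3 - 434 = 0, i.e. α is a root of g(x) = (x + 16)^3 - 434 = x^3 + 48x^2 + 768x + 3662. Since g(x) = h(x + 16) where h(x) = x^3 - 434, and h is irreducible over Q (because 434 is not a perfect cube, so h has no rational root, and a monic cubic with no rational root is irreducible), g is also irreducible (irreducibility is preserved under the substitution x → x + 16). Hence m_α(x) = x^3 + 48x^2 + 768x + 3662.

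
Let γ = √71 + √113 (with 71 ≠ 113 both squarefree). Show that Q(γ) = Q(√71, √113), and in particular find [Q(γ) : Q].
[Q(γ) : Q] = 4 (equivalently, Q(γ) = Q(√71, √113))

Obviously Q(γ) ⊆ Q(√71, √113), and [Q(√71, √113):Q] = 4 (since 71, 113 are distinct squarefree integers > 1 with 8023 not a perfect square). To show equality we compute the minimal polynomial of γ. From γ = √71 + √113: γ^2 = 71 + 2√(8023) + 113 = 184 + 2√(8023), so γ^2 - 184 = 2√(8023); squaring, (γ^2 - 184)^2 = 4·8023, i.e. γ^4 - 368γ^2 + 33856 - 32092 = 0, i.e. γ^4 - 368γ^2 + 1764 = 0. So γ is a root of x^4 - 368x^2 + 1764. This polynomial is irreducible over Q: it has no rational root (each ±√71 ± √113 is irrational), and any factorization into two quadratics over Q would force √(8023) ∈ Q (pairing opposite roots) or √71, √113 ∈ Q (other pairings), all impossible. Hence [Q(γ):Q] = 4 = [Q(√71, √113):Q], so Q(γ) = Q(√71, √113).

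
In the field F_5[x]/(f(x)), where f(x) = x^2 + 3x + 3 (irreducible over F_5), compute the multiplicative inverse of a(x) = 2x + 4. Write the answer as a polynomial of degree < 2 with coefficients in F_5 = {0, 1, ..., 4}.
a(x)^(-1) ≡ 2x + 2 (mod f(x))

Since f is irreducible over F_5, F_5[x]/(f) is a field and a(x) ≠ 0 has an inverse. Apply the extended Euclidean algorithm to f(x) and a(x) in F_5[x]: f(x) = (3x + 3)·a(x) + (1). The last nonzero remainder is the constant 1 = gcd(f, a) in F_5. Back-substituting through the division chain expresses 1 = s(x)·a(x) + t(x)·f(x) with s(x) ≡ 2x + 2 (mod f), so a(x)^(-1) ≡ s(x) = 2x + 2 (mod f). Check: (2x + 4)·(2x + 2) = 4x^2 + 2x + 3 ≡ 1 (mod x^2 + 3x + 3).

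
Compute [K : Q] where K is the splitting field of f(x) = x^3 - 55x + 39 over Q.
[K : Q] = 6

By the rational root test, any rational root of the monic integer polynomial f(x) = x^3 - 55x + 39 must be an integer dividing the constant term 39, i.e. one of ±{1, 3, 13, 39}. Evaluating: f(1) = -15, f(-1) = 93, f(3) = -99, f(-3) = 177, f(13) = 1521, f(-13) = -1443, f(39) = 57213, f(-39) = -57135; none is 0, so f has no rational root and is therefore irreducible over Q (a cubic with no linear factor over a field is irreducible). For an irreducible cubic, the Galois group is A_3 or S_3 according as the discriminant disc(f) = -4a^3 - 27b^2 = -4·(-55)^3 - 27·(39)^2 = 624433 is or is not a square in Q. Here disc(f) = 624433 is not a perfect square in Q, so the Galois group of f over Q is not contained in A_3 and must be all of S_3. The splitting field has degree |S_3| = 6 over Q, so [K : Q] = 6.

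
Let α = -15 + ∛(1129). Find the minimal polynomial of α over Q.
m_α(x) = x^3 + 45x^2 + 675x + 2246

Set β = α + 15 = ∛(1129), so β^3 = 1129. Then (α + 15)^3 - 1129 = 0, i.e. α is a root of g(x) = (x + 15)^3 - 1129 = x^3 + 45x^2 + 675x + 2246. Since g(x) = h(x + 15) where h(x) = x^3 - 1129, and h is irreducible over Q (because 1129 is not a perfect cube, so h has no rational root, and a monic cubic with no rational root is irreducible), g is also irreducible (irreducibility is preserved under the substitution x → x + 15). Hence m_α(x) = x^3 + 45x^2 + 675x + 2246.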